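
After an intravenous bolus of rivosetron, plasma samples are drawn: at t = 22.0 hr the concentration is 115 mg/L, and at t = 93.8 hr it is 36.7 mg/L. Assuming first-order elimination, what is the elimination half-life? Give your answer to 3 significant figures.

43.6 hours

k = ln(C₁/C₂) / (t₂ − t₁) = ln(115/36.7) / (93.8 − 22.0)
  = 1.142 / 71.80 = 0.01591 hr⁻¹
t½ = ln 2 / k = ln 2 / 0.01591 ≈ 43.6 hours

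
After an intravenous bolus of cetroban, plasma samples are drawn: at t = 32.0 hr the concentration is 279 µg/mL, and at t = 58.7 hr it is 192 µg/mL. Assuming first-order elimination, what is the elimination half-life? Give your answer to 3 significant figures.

k = ln(C₁/C₂) / (t₂ − t₁) = ln(279/192) / (58.7 − 32.0)
  = 0.3737 / 26.70 = 0.01400 hr⁻¹
t½ = ln 2 / k = ln 2 / 0.01400 ≈ 49.5 hours

49.5 hours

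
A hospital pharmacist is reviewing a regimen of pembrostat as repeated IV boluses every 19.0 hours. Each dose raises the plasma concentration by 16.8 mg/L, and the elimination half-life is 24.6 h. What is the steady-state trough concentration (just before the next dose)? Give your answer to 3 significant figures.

23.7 mg/L

k = ln 2 / 24.6 = 0.02818 h⁻¹
Fraction remaining after one interval: e^(−kτ) = e^(−0.02818 × 19.0) = 0.5855
R = 1 / (1 − 0.5855) = 2.412
Css,max = 16.8 × 2.412 = 40.53 mg/L
Css,min = Css,max × e^(−kτ) = 40.53 × 0.5855 ≈ 23.7 mg/L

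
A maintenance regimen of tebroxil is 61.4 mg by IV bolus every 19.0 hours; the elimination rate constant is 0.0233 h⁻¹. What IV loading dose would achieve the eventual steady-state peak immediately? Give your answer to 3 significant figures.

172 mg

Accumulation ratio R = 1 / (1 − e^(−kτ)) = 1 / (1 − e^(−0.02330×19.0)) = 1 / (1 − 0.6423) = 2.796
Loading dose = maintenance dose × R = 61.4 × 2.796 ≈ 172 mg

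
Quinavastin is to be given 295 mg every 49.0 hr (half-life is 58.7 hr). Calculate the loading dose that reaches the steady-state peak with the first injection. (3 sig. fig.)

671 mg

k = ln 2 / 58.7 = 0.01181 hr⁻¹
Accumulation ratio R = 1 / (1 − e^(−kτ)) = 1 / (1 − e^(−0.01181×49.0)) = 1 / (1 − 0.5607) = 2.276
Loading dose = maintenance dose × R = 295 × 2.276 ≈ 671 mg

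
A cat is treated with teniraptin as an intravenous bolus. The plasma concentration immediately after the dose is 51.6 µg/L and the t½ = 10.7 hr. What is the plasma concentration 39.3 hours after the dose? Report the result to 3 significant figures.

k = ln 2 / 10.7 = 0.06478 hr⁻¹
39.3 hr is 3.673 half-lives, so C = 51.6 × (1/2)^3.673 = 51.6 × 0.07841 ≈ 4.05 µg/L

4.05 µg/L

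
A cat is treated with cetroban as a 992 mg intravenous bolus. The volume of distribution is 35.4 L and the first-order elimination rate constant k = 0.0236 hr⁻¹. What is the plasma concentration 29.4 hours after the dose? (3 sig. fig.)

14.0 µg/mL

C₀ = dose / V = 992 / 35.4 = 28.02 µg/mL
C(t) = C₀ e^(−kt) = 28.02 × e^(−0.02360 × 29.4) = 28.02 × e^(−0.6938) = 28.02 × 0.4997 ≈ 14.0 µg/mL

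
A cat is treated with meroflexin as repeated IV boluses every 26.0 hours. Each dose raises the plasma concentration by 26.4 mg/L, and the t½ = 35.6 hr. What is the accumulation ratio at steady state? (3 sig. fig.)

2.52

k = ln 2 / 35.6 = 0.01947 hr⁻¹
Fraction remaining after one interval: e^(−kτ) = e^(−0.01947 × 26.0) = 0.6028
R = 1 / (1 − 0.6028) = 1 / 0.3972 ≈ 2.52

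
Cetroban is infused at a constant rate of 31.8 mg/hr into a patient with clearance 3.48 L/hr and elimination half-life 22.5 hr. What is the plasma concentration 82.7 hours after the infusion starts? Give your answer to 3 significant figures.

8.42 mg/L

Css = rate / CL = 31.8 / 3.48 = 9.138 mg/L
k = ln 2 / 22.5 = 0.03081 hr⁻¹
C(t) = Css (1 − e^(−kt)) = 9.138 × (1 − e^(−2.548)) = 9.138 × 0.9217 ≈ 8.42 mg/L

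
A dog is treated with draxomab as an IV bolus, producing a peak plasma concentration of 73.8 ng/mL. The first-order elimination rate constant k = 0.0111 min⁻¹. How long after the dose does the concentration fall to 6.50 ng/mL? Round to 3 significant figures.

219 minutes

C(t) = C₀ e^(−kt)  ⇒  t = ln(C₀/C) / k
t = ln(73.8/6.50) / 0.01110 = 2.430 / 0.01110 ≈ 219 minutes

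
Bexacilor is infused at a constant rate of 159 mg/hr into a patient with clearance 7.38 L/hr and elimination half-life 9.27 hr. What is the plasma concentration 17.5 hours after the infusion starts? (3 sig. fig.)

15.7 mg/L

Css = rate / CL = 159 / 7.38 = 21.54 mg/L
k = ln 2 / 9.27 = 0.07477 hr⁻¹
C(t) = Css (1 − e^(−kt)) = 21.54 × (1 − e^(−1.309)) = 21.54 × 0.7298 ≈ 15.7 mg/L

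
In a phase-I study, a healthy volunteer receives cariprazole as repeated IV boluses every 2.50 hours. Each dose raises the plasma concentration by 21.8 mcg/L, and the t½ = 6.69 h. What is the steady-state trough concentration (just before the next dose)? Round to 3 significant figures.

k = ln 2 / 6.69 = 0.1036 h⁻¹
Fraction remaining after one interval: e^(−kτ) = e^(−0.1036 × 2.50) = 0.7718
R = 1 / (1 − 0.7718) = 4.382
Css,max = 21.8 × 4.382 = 95.53 mcg/L
Css,min = Css,max × e^(−kτ) = 95.53 × 0.7718 ≈ 73.7 mcg/L

73.7 mcg/L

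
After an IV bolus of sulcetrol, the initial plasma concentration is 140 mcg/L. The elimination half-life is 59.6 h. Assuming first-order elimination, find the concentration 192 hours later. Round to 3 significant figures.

k = ln 2 / 59.6 = 0.01163 h⁻¹
C(t) = C₀ e^(−kt) = 140 × e^(−0.01163 × 192) = 140 × e^(−2.233) = 140 × 0.1072 ≈ 15.0 mcg/L

15.0 mcg/L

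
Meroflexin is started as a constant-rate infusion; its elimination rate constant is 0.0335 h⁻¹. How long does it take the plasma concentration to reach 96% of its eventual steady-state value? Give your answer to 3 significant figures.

f = 1 − e^(−kt)  ⇒  t = −ln(1 − f) / k
t = −ln(1 − 0.96) / 0.03350 = 3.219 / 0.03350 ≈ 96.1 hours

96.1 hours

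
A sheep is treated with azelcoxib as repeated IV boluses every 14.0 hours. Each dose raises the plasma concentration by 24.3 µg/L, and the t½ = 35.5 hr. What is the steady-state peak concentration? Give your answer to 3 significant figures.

102 µg/L

k = ln 2 / 35.5 = 0.01953 hr⁻¹
Fraction remaining after one interval: e^(−kτ) = e^(−0.01953 × 14.0) = 0.7608
R = 1 / (1 − 0.7608) = 4.181
Css,max = 24.3 × 4.181 ≈ 102 µg/L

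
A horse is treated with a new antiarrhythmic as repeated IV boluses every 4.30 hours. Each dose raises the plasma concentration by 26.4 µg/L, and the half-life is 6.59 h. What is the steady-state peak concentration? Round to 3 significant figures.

k = ln 2 / 6.59 = 0.1052 h⁻¹
Fraction remaining after one interval: e^(−kτ) = e^(−0.1052 × 4.30) = 0.6362
R = 1 / (1 − 0.6362) = 2.749
Css,max = 26.4 × 2.749 ≈ 72.6 µg/L

72.6 µg/L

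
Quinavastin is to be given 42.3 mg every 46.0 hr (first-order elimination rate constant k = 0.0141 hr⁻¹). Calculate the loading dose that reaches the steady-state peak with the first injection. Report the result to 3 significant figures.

Accumulation ratio R = 1 / (1 − e^(−kτ)) = 1 / (1 − e^(−0.01410×46.0)) = 1 / (1 − 0.5228) = 2.095
Loading dose = maintenance dose × R = 42.3 × 2.095 ≈ 88.6 mg

88.6 mg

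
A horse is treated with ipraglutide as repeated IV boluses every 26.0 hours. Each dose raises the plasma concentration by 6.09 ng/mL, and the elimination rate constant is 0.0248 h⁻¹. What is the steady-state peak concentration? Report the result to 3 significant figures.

Fraction remaining after one interval: e^(−kτ) = e^(−0.02480 × 26.0) = 0.5248
R = 1 / (1 − 0.5248) = 2.104
Css,max = 6.09 × 2.104 ≈ 12.8 ng/mL

12.8 ng/mL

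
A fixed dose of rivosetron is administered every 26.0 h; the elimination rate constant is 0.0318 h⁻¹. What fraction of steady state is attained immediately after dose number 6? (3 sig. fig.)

0.993

f_n = 1 − e^(−nkτ) = 1 − e^(−6 × 0.03180 × 26.0) = 1 − e^(−4.961) = 1 − 0.007007 ≈ 0.993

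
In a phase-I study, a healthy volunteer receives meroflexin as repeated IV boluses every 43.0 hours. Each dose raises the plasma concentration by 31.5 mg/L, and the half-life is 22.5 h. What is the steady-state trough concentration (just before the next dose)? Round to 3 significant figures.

11.4 mg/L

k = ln 2 / 22.5 = 0.03081 h⁻¹
Fraction remaining after one interval: e^(−kτ) = e^(−0.03081 × 43.0) = 0.2659
R = 1 / (1 − 0.2659) = 1.362
Css,max = 31.5 × 1.362 = 42.91 mg/L
Css,min = Css,max × e^(−kτ) = 42.91 × 0.2659 ≈ 11.4 mg/L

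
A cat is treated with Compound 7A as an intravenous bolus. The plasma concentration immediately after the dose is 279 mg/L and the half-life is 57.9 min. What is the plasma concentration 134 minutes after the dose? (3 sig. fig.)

56.1 mg/L

k = ln 2 / 57.9 = 0.01197 min⁻¹
134 min is 2.314 half-lives, so C = 279 × (1/2)^2.314 = 279 × 0.2011 ≈ 56.1 mg/L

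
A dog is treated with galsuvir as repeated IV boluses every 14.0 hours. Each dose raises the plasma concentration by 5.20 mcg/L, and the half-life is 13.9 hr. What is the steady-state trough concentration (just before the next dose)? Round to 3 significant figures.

5.15 mcg/L

k = ln 2 / 13.9 = 0.04987 hr⁻¹
Fraction remaining after one interval: e^(−kτ) = e^(−0.04987 × 14.0) = 0.4975
R = 1 / (1 − 0.4975) = 1.990
Css,max = 5.20 × 1.990 = 10.35 mcg/L
Css,min = Css,max × e^(−kτ) = 10.35 × 0.4975 ≈ 5.15 mcg/L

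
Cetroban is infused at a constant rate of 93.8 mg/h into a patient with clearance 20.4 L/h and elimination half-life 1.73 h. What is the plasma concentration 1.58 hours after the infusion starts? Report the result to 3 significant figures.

Css = rate / CL = 93.8 / 20.4 = 4.598 mg/L
k = ln 2 / 1.73 = 0.4007 h⁻¹
C(t) = Css (1 − e^(−kt)) = 4.598 × (1 − e^(−0.6330)) = 4.598 × 0.4690 ≈ 2.16 mg/L

2.16 mg/L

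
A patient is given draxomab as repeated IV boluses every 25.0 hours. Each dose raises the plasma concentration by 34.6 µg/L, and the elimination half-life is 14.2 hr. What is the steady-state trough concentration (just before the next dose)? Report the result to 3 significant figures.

14.5 µg/L

k = ln 2 / 14.2 = 0.04881 hr⁻¹
Fraction remaining after one interval: e^(−kτ) = e^(−0.04881 × 25.0) = 0.2951
R = 1 / (1 − 0.2951) = 1.419
Css,max = 34.6 × 1.419 = 49.09 µg/L
Css,min = Css,max × e^(−kτ) = 49.09 × 0.2951 ≈ 14.5 µg/L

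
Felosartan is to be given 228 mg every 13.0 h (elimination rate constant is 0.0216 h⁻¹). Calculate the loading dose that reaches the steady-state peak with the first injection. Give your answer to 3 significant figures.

931 mg

Accumulation ratio R = 1 / (1 − e^(−kτ)) = 1 / (1 − e^(−0.02160×13.0)) = 1 / (1 − 0.7552) = 4.085
Loading dose = maintenance dose × R = 228 × 4.085 ≈ 931 mg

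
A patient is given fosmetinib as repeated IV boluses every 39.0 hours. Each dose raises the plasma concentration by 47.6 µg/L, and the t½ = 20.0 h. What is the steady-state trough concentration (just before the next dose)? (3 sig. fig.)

k = ln 2 / 20.0 = 0.03466 h⁻¹
Fraction remaining after one interval: e^(−kτ) = e^(−0.03466 × 39.0) = 0.2588
R = 1 / (1 − 0.2588) = 1.349
Css,max = 47.6 × 1.349 = 64.22 µg/L
Css,min = Css,max × e^(−kτ) = 64.22 × 0.2588 ≈ 16.6 µg/L

16.6 µg/L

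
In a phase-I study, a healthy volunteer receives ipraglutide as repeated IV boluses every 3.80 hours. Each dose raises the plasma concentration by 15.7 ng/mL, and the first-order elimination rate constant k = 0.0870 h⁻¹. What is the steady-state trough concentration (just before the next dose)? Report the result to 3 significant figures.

Fraction remaining after one interval: e^(−kτ) = e^(−0.08700 × 3.80) = 0.7185
R = 1 / (1 − 0.7185) = 3.552
Css,max = 15.7 × 3.552 = 55.77 ng/mL
Css,min = Css,max × e^(−kτ) = 55.77 × 0.7185 ≈ 40.1 ng/mL

40.1 ng/mL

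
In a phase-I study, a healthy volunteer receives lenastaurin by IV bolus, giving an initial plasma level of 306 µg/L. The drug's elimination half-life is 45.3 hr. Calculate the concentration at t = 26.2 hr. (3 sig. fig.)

k = ln 2 / 45.3 = 0.01530 hr⁻¹
26.2 hr is 0.5784 half-lives, so C = 306 × (1/2)^0.5784 = 306 × 0.6697 ≈ 205 µg/L

205 µg/L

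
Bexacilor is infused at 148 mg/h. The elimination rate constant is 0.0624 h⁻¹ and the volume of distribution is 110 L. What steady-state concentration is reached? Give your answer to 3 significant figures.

CL = k · V = 0.0624 × 110 = 6.864 L/h
Css = rate / CL = 148 / 6.864 ≈ 21.6 µg/mL

21.6 µg/mL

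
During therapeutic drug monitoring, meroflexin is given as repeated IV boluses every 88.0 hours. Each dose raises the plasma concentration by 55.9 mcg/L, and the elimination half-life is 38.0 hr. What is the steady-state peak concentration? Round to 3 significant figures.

k = ln 2 / 38.0 = 0.01824 hr⁻¹
Fraction remaining after one interval: e^(−kτ) = e^(−0.01824 × 88.0) = 0.2009
R = 1 / (1 − 0.2009) = 1.251
Css,max = 55.9 × 1.251 ≈ 69.9 mcg/L

69.9 mcg/L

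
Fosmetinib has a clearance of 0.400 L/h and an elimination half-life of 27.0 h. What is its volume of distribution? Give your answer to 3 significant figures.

k = ln 2 / t½ = ln 2 / 27.0 = 0.02567 h⁻¹
V = CL / k = 0.400 / 0.02567 ≈ 15.6 L

15.6 L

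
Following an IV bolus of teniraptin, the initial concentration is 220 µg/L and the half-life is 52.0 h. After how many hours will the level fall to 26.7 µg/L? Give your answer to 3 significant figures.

k = ln 2 / 52.0 = 0.01333 h⁻¹
C(t) = C₀ e^(−kt)  ⇒  t = ln(C₀/C) / k
t = ln(220/26.7) / 0.01333 = 2.109 / 0.01333 ≈ 158 hours

158 hours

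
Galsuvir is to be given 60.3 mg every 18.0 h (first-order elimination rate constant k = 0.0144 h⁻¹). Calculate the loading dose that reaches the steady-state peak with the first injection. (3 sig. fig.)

Accumulation ratio R = 1 / (1 − e^(−kτ)) = 1 / (1 − e^(−0.01440×18.0)) = 1 / (1 − 0.7717) = 4.380
Loading dose = maintenance dose × R = 60.3 × 4.380 ≈ 264 mg

264 mg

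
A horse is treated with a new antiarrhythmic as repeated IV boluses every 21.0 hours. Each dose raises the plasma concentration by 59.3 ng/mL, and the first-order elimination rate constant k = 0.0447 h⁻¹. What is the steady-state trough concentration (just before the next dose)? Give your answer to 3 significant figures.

38.1 ng/mL

Fraction remaining after one interval: e^(−kτ) = e^(−0.04470 × 21.0) = 0.3911
R = 1 / (1 − 0.3911) = 1.642
Css,max = 59.3 × 1.642 = 97.39 ng/mL
Css,min = Css,max × e^(−kτ) = 97.39 × 0.3911 ≈ 38.1 ng/mL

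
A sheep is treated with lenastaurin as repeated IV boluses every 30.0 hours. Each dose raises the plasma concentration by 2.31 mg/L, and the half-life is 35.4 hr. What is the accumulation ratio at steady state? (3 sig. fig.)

2.25

k = ln 2 / 35.4 = 0.01958 hr⁻¹
Fraction remaining after one interval: e^(−kτ) = e^(−0.01958 × 30.0) = 0.5558
R = 1 / (1 − 0.5558) = 1 / 0.4442 ≈ 2.25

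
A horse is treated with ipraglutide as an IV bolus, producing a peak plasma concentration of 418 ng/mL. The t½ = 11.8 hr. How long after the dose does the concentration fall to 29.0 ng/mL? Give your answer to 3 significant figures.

45.4 hours

k = ln 2 / 11.8 = 0.05874 hr⁻¹
C(t) = C₀ e^(−kt)  ⇒  t = ln(C₀/C) / k
t = ln(418/29.0) / 0.05874 = 2.668 / 0.05874 ≈ 45.4 hours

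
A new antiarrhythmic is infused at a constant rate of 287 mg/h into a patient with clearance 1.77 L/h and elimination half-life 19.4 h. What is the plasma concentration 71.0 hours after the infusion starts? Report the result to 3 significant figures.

149 µg/mL

Css = rate / CL = 287 / 1.77 = 162.1 µg/mL
k = ln 2 / 19.4 = 0.03573 h⁻¹
C(t) = Css (1 − e^(−kt)) = 162.1 × (1 − e^(−2.537)) = 162.1 × 0.9209 ≈ 149 µg/mL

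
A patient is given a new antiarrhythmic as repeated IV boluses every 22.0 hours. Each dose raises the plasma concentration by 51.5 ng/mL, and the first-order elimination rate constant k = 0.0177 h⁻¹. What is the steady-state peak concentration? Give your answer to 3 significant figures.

Fraction remaining after one interval: e^(−kτ) = e^(−0.01770 × 22.0) = 0.6775
R = 1 / (1 − 0.6775) = 3.100
Css,max = 51.5 × 3.100 ≈ 160 ng/mL

160 ng/mL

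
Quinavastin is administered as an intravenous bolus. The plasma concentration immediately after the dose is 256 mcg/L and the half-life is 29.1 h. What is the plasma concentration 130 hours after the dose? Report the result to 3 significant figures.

k = ln 2 / 29.1 = 0.02382 h⁻¹
C(t) = C₀ e^(−kt) = 256 × e^(−0.02382 × 130) = 256 × e^(−3.097) = 256 × 0.04521 ≈ 11.6 mcg/L

11.6 mcg/L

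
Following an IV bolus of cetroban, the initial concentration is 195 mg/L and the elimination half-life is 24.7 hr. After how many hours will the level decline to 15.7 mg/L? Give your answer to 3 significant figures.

k = ln 2 / 24.7 = 0.02806 hr⁻¹
C(t) = C₀ e^(−kt)  ⇒  t = ln(C₀/C) / k
t = ln(195/15.7) / 0.02806 = 2.519 / 0.02806 ≈ 89.8 hours

89.8 hours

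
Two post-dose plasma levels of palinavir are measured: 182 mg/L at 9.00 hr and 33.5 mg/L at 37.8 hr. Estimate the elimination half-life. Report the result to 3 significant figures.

k = ln(C₁/C₂) / (t₂ − t₁) = ln(182/33.5) / (37.8 − 9.00)
  = 1.692 / 28.80 = 0.05877 hr⁻¹
t½ = ln 2 / k = ln 2 / 0.05877 ≈ 11.8 hours

11.8 hours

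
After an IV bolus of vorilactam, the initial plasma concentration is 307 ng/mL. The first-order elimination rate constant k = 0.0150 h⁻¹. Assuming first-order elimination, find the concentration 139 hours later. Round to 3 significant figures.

C(t) = C₀ e^(−kt) = 307 × e^(−0.01500 × 139) = 307 × e^(−2.085) = 307 × 0.1243 ≈ 38.2 ng/mL

38.2 ng/mL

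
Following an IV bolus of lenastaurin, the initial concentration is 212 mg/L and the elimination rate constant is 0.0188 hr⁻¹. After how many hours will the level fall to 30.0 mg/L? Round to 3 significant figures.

104 hours

C(t) = C₀ e^(−kt)  ⇒  t = ln(C₀/C) / k
t = ln(212/30.0) / 0.01880 = 1.955 / 0.01880 ≈ 104 hours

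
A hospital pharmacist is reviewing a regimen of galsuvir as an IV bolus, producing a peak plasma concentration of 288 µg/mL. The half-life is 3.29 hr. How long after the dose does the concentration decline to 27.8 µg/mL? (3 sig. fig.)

k = ln 2 / 3.29 = 0.2107 hr⁻¹
C(t) = C₀ e^(−kt)  ⇒  t = ln(C₀/C) / k
t = ln(288/27.8) / 0.2107 = 2.338 / 0.2107 ≈ 11.1 hours

11.1 hours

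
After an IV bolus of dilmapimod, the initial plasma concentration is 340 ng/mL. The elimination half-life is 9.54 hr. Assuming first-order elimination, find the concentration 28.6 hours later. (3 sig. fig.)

42.6 ng/mL

k = ln 2 / 9.54 = 0.07266 hr⁻¹
28.6 hr is 2.998 half-lives, so C = 340 × (1/2)^2.998 = 340 × 0.1252 ≈ 42.6 ng/mL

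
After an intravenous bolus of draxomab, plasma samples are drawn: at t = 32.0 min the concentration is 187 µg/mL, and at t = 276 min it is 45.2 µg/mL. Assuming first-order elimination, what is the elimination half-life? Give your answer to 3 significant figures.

k = ln(C₁/C₂) / (t₂ − t₁) = ln(187/45.2) / (276 − 32.0)
  = 1.420 / 244.0 = 0.005820 min⁻¹
t½ = ln 2 / k = ln 2 / 0.005820 ≈ 119 minutes

119 minutes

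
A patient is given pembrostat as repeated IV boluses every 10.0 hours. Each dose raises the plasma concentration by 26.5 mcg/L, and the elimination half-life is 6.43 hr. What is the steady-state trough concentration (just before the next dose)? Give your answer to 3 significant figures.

13.7 mcg/L

k = ln 2 / 6.43 = 0.1078 hr⁻¹
Fraction remaining after one interval: e^(−kτ) = e^(−0.1078 × 10.0) = 0.3403
R = 1 / (1 − 0.3403) = 1.516
Css,max = 26.5 × 1.516 = 40.17 mcg/L
Css,min = Css,max × e^(−kτ) = 40.17 × 0.3403 ≈ 13.7 mcg/L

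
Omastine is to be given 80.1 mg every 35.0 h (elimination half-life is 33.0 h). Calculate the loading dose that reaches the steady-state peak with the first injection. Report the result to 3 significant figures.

154 mg

k = ln 2 / 33.0 = 0.02100 h⁻¹
Accumulation ratio R = 1 / (1 − e^(−kτ)) = 1 / (1 − e^(−0.02100×35.0)) = 1 / (1 − 0.4794) = 1.921
Loading dose = maintenance dose × R = 80.1 × 1.921 ≈ 154 mg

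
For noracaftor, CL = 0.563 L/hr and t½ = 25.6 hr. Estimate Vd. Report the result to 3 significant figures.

20.8 L

k = ln 2 / t½ = ln 2 / 25.6 = 0.02708 hr⁻¹
V = CL / k = 0.563 / 0.02708 ≈ 20.8 L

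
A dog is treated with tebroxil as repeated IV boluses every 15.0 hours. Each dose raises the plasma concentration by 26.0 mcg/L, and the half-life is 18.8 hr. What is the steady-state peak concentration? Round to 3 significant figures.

k = ln 2 / 18.8 = 0.03687 hr⁻¹
Fraction remaining after one interval: e^(−kτ) = e^(−0.03687 × 15.0) = 0.5752
R = 1 / (1 − 0.5752) = 2.354
Css,max = 26.0 × 2.354 ≈ 61.2 mcg/L

61.2 mcg/L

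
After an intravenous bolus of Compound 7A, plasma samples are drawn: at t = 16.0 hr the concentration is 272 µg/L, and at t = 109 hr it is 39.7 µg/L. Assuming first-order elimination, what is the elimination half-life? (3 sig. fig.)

33.5 hours

k = ln(C₁/C₂) / (t₂ − t₁) = ln(272/39.7) / (109 − 16.0)
  = 1.924 / 93.00 = 0.02069 hr⁻¹
t½ = ln 2 / k = ln 2 / 0.02069 ≈ 33.5 hours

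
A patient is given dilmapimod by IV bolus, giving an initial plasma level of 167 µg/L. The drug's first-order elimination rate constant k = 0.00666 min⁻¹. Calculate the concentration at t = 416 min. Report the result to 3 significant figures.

C(t) = C₀ e^(−kt) = 167 × e^(−0.006660 × 416) = 167 × e^(−2.771) = 167 × 0.06263 ≈ 10.5 µg/L

10.5 µg/L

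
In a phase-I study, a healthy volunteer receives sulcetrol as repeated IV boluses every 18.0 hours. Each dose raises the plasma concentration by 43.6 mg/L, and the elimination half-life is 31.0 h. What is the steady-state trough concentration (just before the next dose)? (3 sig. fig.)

88.0 mg/L

k = ln 2 / 31.0 = 0.02236 h⁻¹
Fraction remaining after one interval: e^(−kτ) = e^(−0.02236 × 18.0) = 0.6687
R = 1 / (1 − 0.6687) = 3.018
Css,max = 43.6 × 3.018 = 131.6 mg/L
Css,min = Css,max × e^(−kτ) = 131.6 × 0.6687 ≈ 88.0 mg/L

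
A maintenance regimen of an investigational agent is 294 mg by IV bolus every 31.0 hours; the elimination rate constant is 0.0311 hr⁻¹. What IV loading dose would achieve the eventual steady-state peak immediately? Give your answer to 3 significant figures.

Accumulation ratio R = 1 / (1 − e^(−kτ)) = 1 / (1 − e^(−0.03110×31.0)) = 1 / (1 − 0.3813) = 1.616
Loading dose = maintenance dose × R = 294 × 1.616 ≈ 475 mg

475 mg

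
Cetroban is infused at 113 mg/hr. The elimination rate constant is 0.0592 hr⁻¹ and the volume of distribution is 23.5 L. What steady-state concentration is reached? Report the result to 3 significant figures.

81.2 mg/L

CL = k · V = 0.0592 × 23.5 = 1.391 L/hr
Css = rate / CL = 113 / 1.391 ≈ 81.2 mg/L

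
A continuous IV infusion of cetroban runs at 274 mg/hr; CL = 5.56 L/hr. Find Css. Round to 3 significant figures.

Css = infusion rate / CL = 274 / 5.56 ≈ 49.3 µg/mL

49.3 µg/mL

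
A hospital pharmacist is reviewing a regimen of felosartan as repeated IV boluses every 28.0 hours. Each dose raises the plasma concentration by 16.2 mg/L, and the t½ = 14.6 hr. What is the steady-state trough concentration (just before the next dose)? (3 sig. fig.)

k = ln 2 / 14.6 = 0.04748 hr⁻¹
Fraction remaining after one interval: e^(−kτ) = e^(−0.04748 × 28.0) = 0.2647
R = 1 / (1 − 0.2647) = 1.360
Css,max = 16.2 × 1.360 = 22.03 mg/L
Css,min = Css,max × e^(−kτ) = 22.03 × 0.2647 ≈ 5.83 mg/L

5.83 mg/L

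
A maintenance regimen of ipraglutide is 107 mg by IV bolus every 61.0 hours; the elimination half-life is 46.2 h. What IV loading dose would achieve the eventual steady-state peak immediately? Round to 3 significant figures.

k = ln 2 / 46.2 = 0.01500 h⁻¹
Accumulation ratio R = 1 / (1 − e^(−kτ)) = 1 / (1 − e^(−0.01500×61.0)) = 1 / (1 − 0.4004) = 1.668
Loading dose = maintenance dose × R = 107 × 1.668 ≈ 178 mg

178 mg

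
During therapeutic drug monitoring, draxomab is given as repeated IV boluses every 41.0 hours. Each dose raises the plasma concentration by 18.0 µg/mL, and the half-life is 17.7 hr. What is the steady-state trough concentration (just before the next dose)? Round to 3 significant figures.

4.52 µg/mL

k = ln 2 / 17.7 = 0.03916 hr⁻¹
Fraction remaining after one interval: e^(−kτ) = e^(−0.03916 × 41.0) = 0.2008
R = 1 / (1 − 0.2008) = 1.251
Css,max = 18.0 × 1.251 = 22.52 µg/mL
Css,min = Css,max × e^(−kτ) = 22.52 × 0.2008 ≈ 4.52 µg/mL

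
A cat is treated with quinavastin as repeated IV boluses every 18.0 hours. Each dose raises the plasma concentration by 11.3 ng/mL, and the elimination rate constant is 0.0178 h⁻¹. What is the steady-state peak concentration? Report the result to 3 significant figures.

Fraction remaining after one interval: e^(−kτ) = e^(−0.01780 × 18.0) = 0.7259
R = 1 / (1 − 0.7259) = 3.648
Css,max = 11.3 × 3.648 ≈ 41.2 ng/mL

41.2 ng/mL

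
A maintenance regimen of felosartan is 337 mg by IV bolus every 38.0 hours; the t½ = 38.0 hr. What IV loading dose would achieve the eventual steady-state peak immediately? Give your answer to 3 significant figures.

674 mg

k = ln 2 / 38.0 = 0.01824 hr⁻¹
Accumulation ratio R = 1 / (1 − e^(−kτ)) = 1 / (1 − e^(−0.01824×38.0)) = 1 / (1 − 0.5000) = 2.000
Loading dose = maintenance dose × R = 337 × 2.000 ≈ 674 mg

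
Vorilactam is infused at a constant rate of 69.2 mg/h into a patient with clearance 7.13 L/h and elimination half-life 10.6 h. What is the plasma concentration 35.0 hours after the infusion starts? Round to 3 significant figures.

Css = rate / CL = 69.2 / 7.13 = 9.705 µg/mL
k = ln 2 / 10.6 = 0.06539 h⁻¹
C(t) = Css (1 − e^(−kt)) = 9.705 × (1 − e^(−2.289)) = 9.705 × 0.8986 ≈ 8.72 µg/mL

8.72 µg/mL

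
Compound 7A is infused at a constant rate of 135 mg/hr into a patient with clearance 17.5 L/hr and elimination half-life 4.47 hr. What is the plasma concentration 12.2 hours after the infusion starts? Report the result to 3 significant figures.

6.55 µg/mL

Css = rate / CL = 135 / 17.5 = 7.714 µg/mL
k = ln 2 / 4.47 = 0.1551 hr⁻¹
C(t) = Css (1 − e^(−kt)) = 7.714 × (1 − e^(−1.892)) = 7.714 × 0.8492 ≈ 6.55 µg/mL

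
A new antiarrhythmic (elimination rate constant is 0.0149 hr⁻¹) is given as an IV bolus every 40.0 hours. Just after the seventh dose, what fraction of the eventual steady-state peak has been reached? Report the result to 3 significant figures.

f_n = 1 − e^(−nkτ) = 1 − e^(−7 × 0.01490 × 40.0) = 1 − e^(−4.172) = 1 − 0.01542 ≈ 0.985

0.985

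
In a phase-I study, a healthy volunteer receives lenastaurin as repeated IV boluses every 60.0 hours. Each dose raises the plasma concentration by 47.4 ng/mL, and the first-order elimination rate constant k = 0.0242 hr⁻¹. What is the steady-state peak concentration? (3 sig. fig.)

Fraction remaining after one interval: e^(−kτ) = e^(−0.02420 × 60.0) = 0.2341
R = 1 / (1 − 0.2341) = 1.306
Css,max = 47.4 × 1.306 ≈ 61.9 ng/mL

61.9 ng/mL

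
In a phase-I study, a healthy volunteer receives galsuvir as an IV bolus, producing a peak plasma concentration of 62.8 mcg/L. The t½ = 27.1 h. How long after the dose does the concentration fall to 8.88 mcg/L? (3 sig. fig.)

76.5 hours

k = ln 2 / 27.1 = 0.02558 h⁻¹
C(t) = C₀ e^(−kt)  ⇒  t = ln(C₀/C) / k
t = ln(62.8/8.88) / 0.02558 = 1.956 / 0.02558 ≈ 76.5 hours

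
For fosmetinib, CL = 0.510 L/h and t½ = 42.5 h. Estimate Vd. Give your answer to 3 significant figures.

31.3 L

k = ln 2 / t½ = ln 2 / 42.5 = 0.01631 h⁻¹
V = CL / k = 0.510 / 0.01631 ≈ 31.3 L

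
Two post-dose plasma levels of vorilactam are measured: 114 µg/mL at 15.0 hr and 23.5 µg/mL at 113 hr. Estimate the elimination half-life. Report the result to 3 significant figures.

k = ln(C₁/C₂) / (t₂ − t₁) = ln(114/23.5) / (113 − 15.0)
  = 1.579 / 98.00 = 0.01611 hr⁻¹
t½ = ln 2 / k = ln 2 / 0.01611 ≈ 43.0 hours

43.0 hours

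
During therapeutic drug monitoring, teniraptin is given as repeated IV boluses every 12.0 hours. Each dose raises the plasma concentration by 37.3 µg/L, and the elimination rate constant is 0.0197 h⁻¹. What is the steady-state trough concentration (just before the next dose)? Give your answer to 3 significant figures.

Fraction remaining after one interval: e^(−kτ) = e^(−0.01970 × 12.0) = 0.7895
R = 1 / (1 − 0.7895) = 4.750
Css,max = 37.3 × 4.750 = 177.2 µg/L
Css,min = Css,max × e^(−kτ) = 177.2 × 0.7895 ≈ 140 µg/L

140 µg/L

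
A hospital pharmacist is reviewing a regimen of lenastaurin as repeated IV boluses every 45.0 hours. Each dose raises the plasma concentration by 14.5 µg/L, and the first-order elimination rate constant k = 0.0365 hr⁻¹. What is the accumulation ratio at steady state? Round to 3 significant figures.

1.24

Fraction remaining after one interval: e^(−kτ) = e^(−0.03650 × 45.0) = 0.1935
R = 1 / (1 − 0.1935) = 1 / 0.8065 ≈ 1.24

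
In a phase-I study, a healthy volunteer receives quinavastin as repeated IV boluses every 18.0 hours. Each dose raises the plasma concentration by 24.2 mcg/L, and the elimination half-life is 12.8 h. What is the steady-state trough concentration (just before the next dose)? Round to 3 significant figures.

14.7 mcg/L

k = ln 2 / 12.8 = 0.05415 h⁻¹
Fraction remaining after one interval: e^(−kτ) = e^(−0.05415 × 18.0) = 0.3773
R = 1 / (1 − 0.3773) = 1.606
Css,max = 24.2 × 1.606 = 38.86 mcg/L
Css,min = Css,max × e^(−kτ) = 38.86 × 0.3773 ≈ 14.7 mcg/L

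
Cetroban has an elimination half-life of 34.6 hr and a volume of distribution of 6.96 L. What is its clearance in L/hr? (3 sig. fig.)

k = ln 2 / t½ = ln 2 / 34.6 = 0.02003 hr⁻¹
CL = k · V = 0.02003 × 6.96 ≈ 0.139 L/hr

0.139 L/hr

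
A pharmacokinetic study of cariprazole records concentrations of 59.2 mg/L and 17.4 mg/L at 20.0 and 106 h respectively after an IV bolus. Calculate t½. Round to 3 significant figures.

k = ln(C₁/C₂) / (t₂ − t₁) = ln(59.2/17.4) / (106 − 20.0)
  = 1.224 / 86.00 = 0.01424 h⁻¹
t½ = ln 2 / k = ln 2 / 0.01424 ≈ 48.7 hours

48.7 hours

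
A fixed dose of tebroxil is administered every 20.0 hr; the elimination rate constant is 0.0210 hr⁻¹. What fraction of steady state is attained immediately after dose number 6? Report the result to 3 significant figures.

0.920

f_n = 1 − e^(−nkτ) = 1 − e^(−6 × 0.02100 × 20.0) = 1 − e^(−2.520) = 1 − 0.08046 ≈ 0.920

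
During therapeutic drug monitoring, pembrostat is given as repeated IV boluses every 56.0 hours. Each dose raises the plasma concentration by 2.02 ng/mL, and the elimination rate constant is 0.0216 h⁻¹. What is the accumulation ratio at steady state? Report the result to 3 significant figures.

1.43

Fraction remaining after one interval: e^(−kτ) = e^(−0.02160 × 56.0) = 0.2983
R = 1 / (1 − 0.2983) = 1 / 0.7017 ≈ 1.43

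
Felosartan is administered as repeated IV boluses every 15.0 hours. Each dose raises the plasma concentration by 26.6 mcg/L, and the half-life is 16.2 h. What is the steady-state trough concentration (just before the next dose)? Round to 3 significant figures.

29.6 mcg/L

k = ln 2 / 16.2 = 0.04279 h⁻¹
Fraction remaining after one interval: e^(−kτ) = e^(−0.04279 × 15.0) = 0.5263
R = 1 / (1 − 0.5263) = 2.111
Css,max = 26.6 × 2.111 = 56.16 mcg/L
Css,min = Css,max × e^(−kτ) = 56.16 × 0.5263 ≈ 29.6 mcg/L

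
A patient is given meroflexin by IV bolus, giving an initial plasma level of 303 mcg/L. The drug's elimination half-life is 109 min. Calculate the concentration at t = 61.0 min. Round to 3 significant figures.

206 mcg/L

k = ln 2 / 109 = 0.006359 min⁻¹
C(t) = C₀ e^(−kt) = 303 × e^(−0.006359 × 61.0) = 303 × e^(−0.3879) = 303 × 0.6785 ≈ 206 mcg/L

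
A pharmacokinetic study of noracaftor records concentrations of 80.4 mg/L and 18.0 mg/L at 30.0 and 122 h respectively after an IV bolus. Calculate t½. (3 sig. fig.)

k = ln(C₁/C₂) / (t₂ − t₁) = ln(80.4/18.0) / (122 − 30.0)
  = 1.497 / 92.00 = 0.01627 h⁻¹
t½ = ln 2 / k = ln 2 / 0.01627 ≈ 42.6 hours

42.6 hours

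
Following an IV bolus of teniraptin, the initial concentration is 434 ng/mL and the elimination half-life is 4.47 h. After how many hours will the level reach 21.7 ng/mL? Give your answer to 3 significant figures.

k = ln 2 / 4.47 = 0.1551 h⁻¹
C(t) = C₀ e^(−kt)  ⇒  t = ln(C₀/C) / k
t = ln(434/21.7) / 0.1551 = 2.996 / 0.1551 ≈ 19.3 hours

19.3 hours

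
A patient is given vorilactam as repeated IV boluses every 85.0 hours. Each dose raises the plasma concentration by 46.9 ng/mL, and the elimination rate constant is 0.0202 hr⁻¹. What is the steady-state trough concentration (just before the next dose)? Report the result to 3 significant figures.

10.3 ng/mL

Fraction remaining after one interval: e^(−kτ) = e^(−0.02020 × 85.0) = 0.1796
R = 1 / (1 − 0.1796) = 1.219
Css,max = 46.9 × 1.219 = 57.17 ng/mL
Css,min = Css,max × e^(−kτ) = 57.17 × 0.1796 ≈ 10.3 ng/mL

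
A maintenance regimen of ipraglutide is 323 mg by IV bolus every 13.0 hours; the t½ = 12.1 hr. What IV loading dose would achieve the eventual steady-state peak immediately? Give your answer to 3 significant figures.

k = ln 2 / 12.1 = 0.05728 hr⁻¹
Accumulation ratio R = 1 / (1 − e^(−kτ)) = 1 / (1 − e^(−0.05728×13.0)) = 1 / (1 − 0.4749) = 1.904
Loading dose = maintenance dose × R = 323 × 1.904 ≈ 615 mg

615 mg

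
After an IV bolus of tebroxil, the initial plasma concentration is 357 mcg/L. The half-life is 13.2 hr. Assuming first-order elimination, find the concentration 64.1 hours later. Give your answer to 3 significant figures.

12.3 mcg/L

k = ln 2 / 13.2 = 0.05251 hr⁻¹
C(t) = C₀ e^(−kt) = 357 × e^(−0.05251 × 64.1) = 357 × e^(−3.366) = 357 × 0.03453 ≈ 12.3 mcg/L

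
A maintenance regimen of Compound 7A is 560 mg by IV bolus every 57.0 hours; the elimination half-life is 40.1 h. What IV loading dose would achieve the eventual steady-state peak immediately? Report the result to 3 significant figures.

894 mg

k = ln 2 / 40.1 = 0.01729 h⁻¹
Accumulation ratio R = 1 / (1 − e^(−kτ)) = 1 / (1 − e^(−0.01729×57.0)) = 1 / (1 − 0.3733) = 1.596
Loading dose = maintenance dose × R = 560 × 1.596 ≈ 894 mg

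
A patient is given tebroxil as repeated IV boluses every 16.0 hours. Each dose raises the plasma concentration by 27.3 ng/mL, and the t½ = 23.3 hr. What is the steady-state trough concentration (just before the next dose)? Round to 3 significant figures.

k = ln 2 / 23.3 = 0.02975 hr⁻¹
Fraction remaining after one interval: e^(−kτ) = e^(−0.02975 × 16.0) = 0.6213
R = 1 / (1 − 0.6213) = 2.640
Css,max = 27.3 × 2.640 = 72.08 ng/mL
Css,min = Css,max × e^(−kτ) = 72.08 × 0.6213 ≈ 44.8 ng/mL

44.8 ng/mL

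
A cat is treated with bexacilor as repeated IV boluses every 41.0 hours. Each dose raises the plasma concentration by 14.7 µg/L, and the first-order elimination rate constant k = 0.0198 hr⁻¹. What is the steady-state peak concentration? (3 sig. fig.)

Fraction remaining after one interval: e^(−kτ) = e^(−0.01980 × 41.0) = 0.4441
R = 1 / (1 − 0.4441) = 1.799
Css,max = 14.7 × 1.799 ≈ 26.4 µg/L

26.4 µg/L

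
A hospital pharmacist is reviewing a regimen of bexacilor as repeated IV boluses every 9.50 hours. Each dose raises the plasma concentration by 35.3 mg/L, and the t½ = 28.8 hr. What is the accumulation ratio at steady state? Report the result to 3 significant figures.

k = ln 2 / 28.8 = 0.02407 hr⁻¹
Fraction remaining after one interval: e^(−kτ) = e^(−0.02407 × 9.50) = 0.7956
R = 1 / (1 − 0.7956) = 1 / 0.2044 ≈ 4.89

4.89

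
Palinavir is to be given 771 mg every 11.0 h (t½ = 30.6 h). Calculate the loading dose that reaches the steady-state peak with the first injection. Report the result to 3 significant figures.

k = ln 2 / 30.6 = 0.02265 h⁻¹
Accumulation ratio R = 1 / (1 − e^(−kτ)) = 1 / (1 − e^(−0.02265×11.0)) = 1 / (1 − 0.7794) = 4.534
Loading dose = maintenance dose × R = 771 × 4.534 ≈ 3500 mg

3500 mg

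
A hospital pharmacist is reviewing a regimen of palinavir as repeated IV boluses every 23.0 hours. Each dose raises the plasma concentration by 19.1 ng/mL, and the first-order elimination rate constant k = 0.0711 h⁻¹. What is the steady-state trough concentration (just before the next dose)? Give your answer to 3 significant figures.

Fraction remaining after one interval: e^(−kτ) = e^(−0.07110 × 23.0) = 0.1949
R = 1 / (1 − 0.1949) = 1.242
Css,max = 19.1 × 1.242 = 23.72 ng/mL
Css,min = Css,max × e^(−kτ) = 23.72 × 0.1949 ≈ 4.62 ng/mL

4.62 ng/mL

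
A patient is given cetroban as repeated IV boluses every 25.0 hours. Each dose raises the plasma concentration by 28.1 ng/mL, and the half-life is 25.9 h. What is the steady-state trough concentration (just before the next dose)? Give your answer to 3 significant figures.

k = ln 2 / 25.9 = 0.02676 h⁻¹
Fraction remaining after one interval: e^(−kτ) = e^(−0.02676 × 25.0) = 0.5122
R = 1 / (1 − 0.5122) = 2.050
Css,max = 28.1 × 2.050 = 57.60 ng/mL
Css,min = Css,max × e^(−kτ) = 57.60 × 0.5122 ≈ 29.5 ng/mL

29.5 ng/mL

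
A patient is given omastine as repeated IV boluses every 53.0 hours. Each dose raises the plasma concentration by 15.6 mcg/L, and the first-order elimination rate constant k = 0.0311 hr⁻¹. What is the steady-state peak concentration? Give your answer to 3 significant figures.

Fraction remaining after one interval: e^(−kτ) = e^(−0.03110 × 53.0) = 0.1924
R = 1 / (1 − 0.1924) = 1.238
Css,max = 15.6 × 1.238 ≈ 19.3 mcg/L

19.3 mcg/L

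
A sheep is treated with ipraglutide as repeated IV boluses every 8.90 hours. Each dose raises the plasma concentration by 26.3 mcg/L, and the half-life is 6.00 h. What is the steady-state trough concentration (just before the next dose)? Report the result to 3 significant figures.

k = ln 2 / 6.00 = 0.1155 h⁻¹
Fraction remaining after one interval: e^(−kτ) = e^(−0.1155 × 8.90) = 0.3577
R = 1 / (1 − 0.3577) = 1.557
Css,max = 26.3 × 1.557 = 40.94 mcg/L
Css,min = Css,max × e^(−kτ) = 40.94 × 0.3577 ≈ 14.6 mcg/L

14.6 mcg/L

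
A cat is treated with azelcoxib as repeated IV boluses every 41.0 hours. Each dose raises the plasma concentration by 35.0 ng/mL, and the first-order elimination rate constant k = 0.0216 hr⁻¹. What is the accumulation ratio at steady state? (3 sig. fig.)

Fraction remaining after one interval: e^(−kτ) = e^(−0.02160 × 41.0) = 0.4125
R = 1 / (1 − 0.4125) = 1 / 0.5875 ≈ 1.70

1.70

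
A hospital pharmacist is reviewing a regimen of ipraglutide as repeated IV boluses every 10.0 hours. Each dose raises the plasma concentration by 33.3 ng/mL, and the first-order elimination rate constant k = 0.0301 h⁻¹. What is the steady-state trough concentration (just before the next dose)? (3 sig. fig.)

94.8 ng/mL

Fraction remaining after one interval: e^(−kτ) = e^(−0.03010 × 10.0) = 0.7401
R = 1 / (1 − 0.7401) = 3.847
Css,max = 33.3 × 3.847 = 128.1 ng/mL
Css,min = Css,max × e^(−kτ) = 128.1 × 0.7401 ≈ 94.8 ng/mL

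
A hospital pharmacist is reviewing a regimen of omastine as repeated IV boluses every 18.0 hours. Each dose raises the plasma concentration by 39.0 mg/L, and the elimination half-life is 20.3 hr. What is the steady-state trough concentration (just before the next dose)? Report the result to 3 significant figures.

45.9 mg/L

k = ln 2 / 20.3 = 0.03415 hr⁻¹
Fraction remaining after one interval: e^(−kτ) = e^(−0.03415 × 18.0) = 0.5409
R = 1 / (1 − 0.5409) = 2.178
Css,max = 39.0 × 2.178 = 84.94 mg/L
Css,min = Css,max × e^(−kτ) = 84.94 × 0.5409 ≈ 45.9 mg/L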